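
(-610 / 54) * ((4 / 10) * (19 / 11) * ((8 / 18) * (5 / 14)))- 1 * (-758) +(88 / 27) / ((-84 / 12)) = 2021578 / 2673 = 756.30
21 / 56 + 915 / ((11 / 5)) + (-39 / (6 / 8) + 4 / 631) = 20228319 / 55528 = 364.29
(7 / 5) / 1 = 7 / 5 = 1.40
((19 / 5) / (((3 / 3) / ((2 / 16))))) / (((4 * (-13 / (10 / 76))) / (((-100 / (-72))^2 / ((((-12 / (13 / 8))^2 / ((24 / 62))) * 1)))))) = -8125 / 493682688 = -0.00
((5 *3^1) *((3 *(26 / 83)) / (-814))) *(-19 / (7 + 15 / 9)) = 2565 / 67562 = 0.04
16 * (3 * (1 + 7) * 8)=3072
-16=-16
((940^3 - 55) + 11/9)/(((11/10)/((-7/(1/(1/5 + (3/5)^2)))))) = -1465150081136/495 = -2959899153.81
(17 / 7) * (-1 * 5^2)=-60.71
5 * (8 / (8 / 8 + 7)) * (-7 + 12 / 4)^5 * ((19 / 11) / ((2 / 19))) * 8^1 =-7393280 / 11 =-672116.36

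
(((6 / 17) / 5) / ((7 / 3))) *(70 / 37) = 36 / 629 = 0.06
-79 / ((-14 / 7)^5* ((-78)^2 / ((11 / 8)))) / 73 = 869 / 113697792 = 0.00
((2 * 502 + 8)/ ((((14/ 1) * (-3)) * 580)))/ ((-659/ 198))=8349/ 668885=0.01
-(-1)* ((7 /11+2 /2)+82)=920 /11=83.64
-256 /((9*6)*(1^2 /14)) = -1792 /27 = -66.37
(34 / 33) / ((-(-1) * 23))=34 / 759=0.04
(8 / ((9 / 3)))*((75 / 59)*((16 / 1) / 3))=3200 / 177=18.08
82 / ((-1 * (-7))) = 82 / 7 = 11.71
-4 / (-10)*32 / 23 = 64 / 115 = 0.56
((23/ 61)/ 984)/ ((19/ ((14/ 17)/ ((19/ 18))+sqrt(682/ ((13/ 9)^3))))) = 483/ 30697274+207*sqrt(8866)/ 64245688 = 0.00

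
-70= -70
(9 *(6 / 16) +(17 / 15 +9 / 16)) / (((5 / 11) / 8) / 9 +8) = 40161 / 63410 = 0.63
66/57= 22/19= 1.16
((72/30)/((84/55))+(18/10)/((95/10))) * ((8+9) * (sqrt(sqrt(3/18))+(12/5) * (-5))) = -238884/665+19907 * 6^(3/4)/3990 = -340.10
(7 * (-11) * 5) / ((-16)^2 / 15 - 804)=5775 / 11804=0.49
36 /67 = 0.54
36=36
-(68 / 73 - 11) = 735 / 73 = 10.07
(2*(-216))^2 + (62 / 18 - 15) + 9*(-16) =1678216 / 9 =186468.44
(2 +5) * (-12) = -84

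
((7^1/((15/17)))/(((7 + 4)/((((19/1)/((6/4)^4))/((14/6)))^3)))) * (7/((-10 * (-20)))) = 59700736/568346625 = 0.11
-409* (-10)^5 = 40900000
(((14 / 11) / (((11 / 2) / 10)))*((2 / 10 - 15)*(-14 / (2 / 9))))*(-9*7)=-16447536 / 121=-135930.05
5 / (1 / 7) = 35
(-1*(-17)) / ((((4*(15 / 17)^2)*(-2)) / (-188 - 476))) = 1812.35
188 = 188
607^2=368449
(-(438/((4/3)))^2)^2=186320859201/16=11645053700.06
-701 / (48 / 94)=-32947 / 24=-1372.79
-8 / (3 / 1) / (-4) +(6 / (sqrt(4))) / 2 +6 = 49 / 6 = 8.17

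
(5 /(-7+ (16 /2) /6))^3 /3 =-1125 /4913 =-0.23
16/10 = 8/5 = 1.60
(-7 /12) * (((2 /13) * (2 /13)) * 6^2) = -84 /169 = -0.50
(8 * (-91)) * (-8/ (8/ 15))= 10920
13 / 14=0.93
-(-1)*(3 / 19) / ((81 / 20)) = 20 / 513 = 0.04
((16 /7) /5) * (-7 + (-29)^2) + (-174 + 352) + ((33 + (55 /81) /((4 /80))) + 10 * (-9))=1462399 /2835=515.84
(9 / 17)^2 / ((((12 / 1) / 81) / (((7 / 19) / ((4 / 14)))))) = 107163 / 43928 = 2.44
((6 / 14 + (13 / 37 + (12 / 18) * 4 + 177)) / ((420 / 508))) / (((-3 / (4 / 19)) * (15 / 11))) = -783476716 / 69755175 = -11.23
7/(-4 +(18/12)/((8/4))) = -28/13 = -2.15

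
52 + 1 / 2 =105 / 2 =52.50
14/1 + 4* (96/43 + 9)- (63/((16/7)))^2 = -7713979/11008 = -700.76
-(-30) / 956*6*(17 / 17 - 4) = -135 / 239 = -0.56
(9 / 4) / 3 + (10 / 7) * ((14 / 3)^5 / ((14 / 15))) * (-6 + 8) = 2195443 / 324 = 6776.06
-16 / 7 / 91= -16 / 637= -0.03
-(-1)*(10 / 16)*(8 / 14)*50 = 125 / 7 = 17.86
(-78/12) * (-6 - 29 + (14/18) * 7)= 1729/9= 192.11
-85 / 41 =-2.07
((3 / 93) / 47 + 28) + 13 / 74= 28.18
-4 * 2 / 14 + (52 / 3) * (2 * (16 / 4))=2900 / 21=138.10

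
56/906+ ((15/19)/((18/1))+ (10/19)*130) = 1179619/17214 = 68.53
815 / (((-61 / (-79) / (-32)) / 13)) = -26784160 / 61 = -439084.59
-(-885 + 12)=873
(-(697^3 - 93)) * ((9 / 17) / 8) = -761869755 / 34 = -22407933.97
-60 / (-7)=60 / 7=8.57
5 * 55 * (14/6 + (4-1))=4400/3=1466.67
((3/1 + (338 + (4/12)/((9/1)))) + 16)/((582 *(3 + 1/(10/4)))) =24100/133569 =0.18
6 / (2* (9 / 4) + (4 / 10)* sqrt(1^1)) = 60 / 49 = 1.22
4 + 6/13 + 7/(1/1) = 11.46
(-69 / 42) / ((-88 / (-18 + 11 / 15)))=-851 / 2640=-0.32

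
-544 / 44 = -136 / 11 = -12.36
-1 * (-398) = 398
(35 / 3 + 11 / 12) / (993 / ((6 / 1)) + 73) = 151 / 2862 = 0.05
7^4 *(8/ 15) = 19208/ 15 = 1280.53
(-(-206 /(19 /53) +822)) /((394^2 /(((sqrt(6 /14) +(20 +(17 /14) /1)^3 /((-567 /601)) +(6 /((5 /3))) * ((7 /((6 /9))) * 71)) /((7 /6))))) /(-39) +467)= -15344853777283616718933258900 /29007863916823214103041764171 +393686452763997120000 * sqrt(21) /29007863916823214103041764171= -0.53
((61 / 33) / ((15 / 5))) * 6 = 3.70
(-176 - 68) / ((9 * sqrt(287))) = -244 * sqrt(287) / 2583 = -1.60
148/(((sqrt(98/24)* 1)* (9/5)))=1480* sqrt(3)/63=40.69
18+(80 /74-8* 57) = -16166 /37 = -436.92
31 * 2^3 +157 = 405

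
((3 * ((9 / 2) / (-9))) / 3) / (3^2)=-1 / 18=-0.06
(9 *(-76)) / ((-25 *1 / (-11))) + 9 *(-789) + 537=-171624 / 25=-6864.96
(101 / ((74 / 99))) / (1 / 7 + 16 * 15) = 69993 / 124394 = 0.56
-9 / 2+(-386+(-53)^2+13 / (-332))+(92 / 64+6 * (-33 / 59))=189340931 / 78352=2416.54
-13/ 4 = -3.25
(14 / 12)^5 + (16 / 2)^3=3998119 / 7776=514.16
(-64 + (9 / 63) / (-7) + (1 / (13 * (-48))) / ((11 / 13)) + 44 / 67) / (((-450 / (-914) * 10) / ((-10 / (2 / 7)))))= 50196618139 / 111434400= 450.46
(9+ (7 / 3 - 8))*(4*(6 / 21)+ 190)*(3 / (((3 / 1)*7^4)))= 4460 / 16807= 0.27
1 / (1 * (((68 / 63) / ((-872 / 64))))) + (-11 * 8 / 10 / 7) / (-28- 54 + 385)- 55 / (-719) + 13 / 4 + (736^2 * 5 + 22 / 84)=1604961454222393 / 592571040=2708470.96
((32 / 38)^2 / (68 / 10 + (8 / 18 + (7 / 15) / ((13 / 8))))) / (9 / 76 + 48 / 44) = 0.08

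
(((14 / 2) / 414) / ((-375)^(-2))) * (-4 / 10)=-21875 / 23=-951.09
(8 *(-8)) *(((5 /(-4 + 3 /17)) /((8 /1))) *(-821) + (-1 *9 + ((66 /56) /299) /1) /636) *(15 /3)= -42940.09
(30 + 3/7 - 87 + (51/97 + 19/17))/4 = -317017/23086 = -13.73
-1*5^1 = -5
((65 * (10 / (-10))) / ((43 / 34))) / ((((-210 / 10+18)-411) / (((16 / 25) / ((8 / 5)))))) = 442 / 8901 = 0.05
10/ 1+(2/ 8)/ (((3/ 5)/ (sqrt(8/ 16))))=5 * sqrt(2)/ 24+10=10.29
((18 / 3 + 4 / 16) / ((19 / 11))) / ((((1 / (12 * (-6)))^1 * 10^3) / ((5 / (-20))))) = 99 / 1520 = 0.07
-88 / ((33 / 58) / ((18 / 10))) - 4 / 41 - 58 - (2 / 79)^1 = -5449988 / 16195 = -336.52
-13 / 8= -1.62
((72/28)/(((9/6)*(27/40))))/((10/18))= 32/7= 4.57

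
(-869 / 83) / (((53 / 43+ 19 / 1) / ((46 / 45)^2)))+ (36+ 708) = 54356258714 / 73112625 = 743.46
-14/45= -0.31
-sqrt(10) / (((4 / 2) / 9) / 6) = -27 * sqrt(10) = -85.38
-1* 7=-7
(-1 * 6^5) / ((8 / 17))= -16524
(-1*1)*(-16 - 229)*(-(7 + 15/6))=-4655/2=-2327.50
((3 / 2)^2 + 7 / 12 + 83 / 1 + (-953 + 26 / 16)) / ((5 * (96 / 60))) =-20773 / 192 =-108.19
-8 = -8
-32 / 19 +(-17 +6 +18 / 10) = -1034 / 95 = -10.88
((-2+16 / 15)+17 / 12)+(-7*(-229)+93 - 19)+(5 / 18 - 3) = 301457 / 180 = 1674.76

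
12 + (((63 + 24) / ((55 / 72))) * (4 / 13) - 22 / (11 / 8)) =31.04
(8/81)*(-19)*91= -13832/81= -170.77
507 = 507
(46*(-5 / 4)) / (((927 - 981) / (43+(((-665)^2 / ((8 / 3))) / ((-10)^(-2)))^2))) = 126504783685566655 / 432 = 292835147420293.18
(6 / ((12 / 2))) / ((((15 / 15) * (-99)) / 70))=-70 / 99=-0.71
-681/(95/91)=-61971/95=-652.33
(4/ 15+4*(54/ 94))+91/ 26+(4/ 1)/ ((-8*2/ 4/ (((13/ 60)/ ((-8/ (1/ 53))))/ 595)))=4314493171/ 711429600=6.06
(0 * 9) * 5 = 0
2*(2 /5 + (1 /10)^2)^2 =1681 /5000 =0.34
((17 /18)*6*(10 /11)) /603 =170 /19899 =0.01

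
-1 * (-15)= 15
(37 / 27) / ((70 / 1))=37 / 1890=0.02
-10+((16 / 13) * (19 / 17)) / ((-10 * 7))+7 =-23357 / 7735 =-3.02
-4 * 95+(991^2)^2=964483090181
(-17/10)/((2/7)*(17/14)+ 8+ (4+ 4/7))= -833/6330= -0.13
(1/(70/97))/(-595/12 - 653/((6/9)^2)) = -291/318955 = -0.00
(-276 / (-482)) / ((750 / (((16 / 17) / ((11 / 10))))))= 736 / 1126675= 0.00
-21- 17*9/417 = -2970/139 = -21.37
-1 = -1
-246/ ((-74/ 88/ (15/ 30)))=5412/ 37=146.27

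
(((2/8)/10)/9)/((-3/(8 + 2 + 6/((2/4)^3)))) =-29/540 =-0.05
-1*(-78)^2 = -6084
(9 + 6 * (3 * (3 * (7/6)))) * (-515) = -37080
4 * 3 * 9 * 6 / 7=648 / 7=92.57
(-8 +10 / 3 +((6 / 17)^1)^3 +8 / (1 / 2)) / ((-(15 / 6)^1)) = -67076 / 14739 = -4.55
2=2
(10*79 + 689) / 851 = 1479 / 851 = 1.74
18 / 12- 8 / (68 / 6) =27 / 34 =0.79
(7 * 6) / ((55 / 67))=2814 / 55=51.16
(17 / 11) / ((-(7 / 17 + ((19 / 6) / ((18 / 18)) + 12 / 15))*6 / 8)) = -11560 / 24563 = -0.47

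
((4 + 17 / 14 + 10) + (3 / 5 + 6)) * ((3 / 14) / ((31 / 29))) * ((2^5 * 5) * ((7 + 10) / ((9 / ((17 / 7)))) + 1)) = 41566976 / 10633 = 3909.24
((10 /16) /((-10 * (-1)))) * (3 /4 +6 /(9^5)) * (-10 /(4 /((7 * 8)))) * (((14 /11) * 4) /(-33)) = 14468965 /14289858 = 1.01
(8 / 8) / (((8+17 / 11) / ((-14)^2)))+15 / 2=28.03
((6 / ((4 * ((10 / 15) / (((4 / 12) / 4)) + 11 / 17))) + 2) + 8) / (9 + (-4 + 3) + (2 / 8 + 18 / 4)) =1994 / 2499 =0.80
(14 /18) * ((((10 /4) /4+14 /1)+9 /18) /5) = 847 /360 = 2.35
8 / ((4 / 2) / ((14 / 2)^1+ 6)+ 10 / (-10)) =-9.45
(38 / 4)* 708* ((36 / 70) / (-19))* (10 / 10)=-6372 / 35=-182.06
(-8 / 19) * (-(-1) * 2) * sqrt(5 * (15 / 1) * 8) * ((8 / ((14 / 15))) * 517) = -4963200 * sqrt(6) / 133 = -91408.33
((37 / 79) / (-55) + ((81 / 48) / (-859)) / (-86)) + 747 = 3836339582467 / 5135720480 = 746.99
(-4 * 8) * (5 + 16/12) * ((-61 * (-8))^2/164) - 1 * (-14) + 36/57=-687725678/2337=-294277.14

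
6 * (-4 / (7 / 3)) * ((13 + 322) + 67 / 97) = -2344464 / 679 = -3452.82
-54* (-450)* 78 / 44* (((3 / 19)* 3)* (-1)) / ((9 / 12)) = -27206.70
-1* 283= -283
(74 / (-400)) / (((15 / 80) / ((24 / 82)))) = -296 / 1025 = -0.29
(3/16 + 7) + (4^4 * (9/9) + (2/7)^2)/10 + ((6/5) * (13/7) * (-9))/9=119823/3920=30.57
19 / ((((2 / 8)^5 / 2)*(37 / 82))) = 3190784 / 37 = 86237.41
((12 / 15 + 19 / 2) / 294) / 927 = 1 / 26460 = 0.00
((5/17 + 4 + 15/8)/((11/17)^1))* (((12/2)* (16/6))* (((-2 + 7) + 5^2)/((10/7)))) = 35238/11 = 3203.45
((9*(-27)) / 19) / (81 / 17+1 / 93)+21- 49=-30.68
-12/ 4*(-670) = 2010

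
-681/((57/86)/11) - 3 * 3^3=-216281/19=-11383.21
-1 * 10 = -10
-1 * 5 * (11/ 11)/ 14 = -5/ 14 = -0.36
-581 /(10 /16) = -4648 /5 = -929.60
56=56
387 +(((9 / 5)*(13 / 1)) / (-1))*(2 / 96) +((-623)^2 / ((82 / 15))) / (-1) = -231609639 / 3280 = -70612.69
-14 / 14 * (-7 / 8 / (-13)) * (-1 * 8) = 7 / 13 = 0.54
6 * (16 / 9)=32 / 3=10.67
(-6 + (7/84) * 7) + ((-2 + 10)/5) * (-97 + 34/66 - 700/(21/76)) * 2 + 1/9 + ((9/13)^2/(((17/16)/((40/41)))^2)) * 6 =-1368490553701793/162561407580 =-8418.30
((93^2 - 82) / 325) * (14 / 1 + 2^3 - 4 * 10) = -11862 / 25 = -474.48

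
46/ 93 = 0.49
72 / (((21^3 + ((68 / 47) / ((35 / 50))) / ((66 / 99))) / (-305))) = -2408280 / 1015963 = -2.37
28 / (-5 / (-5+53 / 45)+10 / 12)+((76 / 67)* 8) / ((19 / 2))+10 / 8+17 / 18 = 43243261 / 2665260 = 16.22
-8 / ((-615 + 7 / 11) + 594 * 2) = -44 / 3155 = -0.01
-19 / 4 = -4.75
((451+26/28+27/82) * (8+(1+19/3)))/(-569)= -1990236/163303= -12.19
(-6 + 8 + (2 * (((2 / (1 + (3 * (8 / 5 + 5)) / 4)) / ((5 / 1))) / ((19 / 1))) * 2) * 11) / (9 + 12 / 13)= 63362 / 291669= 0.22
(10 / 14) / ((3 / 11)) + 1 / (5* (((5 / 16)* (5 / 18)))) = 12923 / 2625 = 4.92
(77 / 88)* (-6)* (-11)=231 / 4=57.75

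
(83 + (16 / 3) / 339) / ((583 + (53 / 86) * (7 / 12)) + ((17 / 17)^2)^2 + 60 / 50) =2963560 / 20903757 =0.14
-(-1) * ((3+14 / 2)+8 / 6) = 34 / 3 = 11.33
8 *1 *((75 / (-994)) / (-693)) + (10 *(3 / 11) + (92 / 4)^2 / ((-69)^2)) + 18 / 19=24779659 / 6543999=3.79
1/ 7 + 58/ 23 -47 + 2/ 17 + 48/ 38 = -42.95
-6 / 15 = -2 / 5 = -0.40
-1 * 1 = -1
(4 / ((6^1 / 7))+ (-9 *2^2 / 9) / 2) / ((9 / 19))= 5.63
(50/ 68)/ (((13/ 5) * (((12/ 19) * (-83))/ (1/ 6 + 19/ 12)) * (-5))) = 0.00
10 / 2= 5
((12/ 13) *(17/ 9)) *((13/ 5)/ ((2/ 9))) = 102/ 5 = 20.40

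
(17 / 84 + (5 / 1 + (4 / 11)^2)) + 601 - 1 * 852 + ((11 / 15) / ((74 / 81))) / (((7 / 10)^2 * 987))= -212765572493 / 866084604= -245.66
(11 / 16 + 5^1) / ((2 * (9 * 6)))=91 / 1728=0.05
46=46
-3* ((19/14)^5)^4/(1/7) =-9434.75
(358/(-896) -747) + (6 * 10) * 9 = -92915/448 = -207.40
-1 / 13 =-0.08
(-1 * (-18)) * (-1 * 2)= -36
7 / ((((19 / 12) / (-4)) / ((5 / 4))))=-420 / 19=-22.11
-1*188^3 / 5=-6644672 / 5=-1328934.40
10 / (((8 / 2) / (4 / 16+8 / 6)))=95 / 24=3.96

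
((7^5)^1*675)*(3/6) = 11344725/2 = 5672362.50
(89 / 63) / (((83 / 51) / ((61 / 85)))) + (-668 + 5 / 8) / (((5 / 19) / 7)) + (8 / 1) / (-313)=-387381317177 / 21822360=-17751.58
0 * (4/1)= 0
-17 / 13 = -1.31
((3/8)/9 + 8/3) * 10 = 325/12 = 27.08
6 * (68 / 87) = 136 / 29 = 4.69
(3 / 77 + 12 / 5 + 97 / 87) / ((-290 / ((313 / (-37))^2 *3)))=-5831016911 / 2216308325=-2.63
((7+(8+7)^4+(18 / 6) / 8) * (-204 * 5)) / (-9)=34430015 / 6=5738335.83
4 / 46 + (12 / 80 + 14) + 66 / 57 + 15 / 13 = 16.55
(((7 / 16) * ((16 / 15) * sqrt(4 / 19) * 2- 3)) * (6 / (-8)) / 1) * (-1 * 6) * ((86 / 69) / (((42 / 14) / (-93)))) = 83979 / 368- 37324 * sqrt(19) / 2185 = 153.75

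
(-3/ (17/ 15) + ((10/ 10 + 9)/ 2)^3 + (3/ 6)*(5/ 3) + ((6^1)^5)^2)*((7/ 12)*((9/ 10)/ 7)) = 4534972.44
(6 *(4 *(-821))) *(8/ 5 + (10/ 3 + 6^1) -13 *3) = 2765128/ 5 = 553025.60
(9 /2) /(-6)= -3 /4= -0.75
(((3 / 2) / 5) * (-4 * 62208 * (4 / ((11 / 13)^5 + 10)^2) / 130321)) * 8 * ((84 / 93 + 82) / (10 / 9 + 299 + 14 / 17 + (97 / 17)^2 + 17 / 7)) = -1712142833854357996535808 / 41202465994715053434546379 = -0.04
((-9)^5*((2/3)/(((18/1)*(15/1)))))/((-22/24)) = 8748/55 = 159.05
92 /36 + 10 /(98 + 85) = 1433 /549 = 2.61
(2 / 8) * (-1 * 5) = -5 / 4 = -1.25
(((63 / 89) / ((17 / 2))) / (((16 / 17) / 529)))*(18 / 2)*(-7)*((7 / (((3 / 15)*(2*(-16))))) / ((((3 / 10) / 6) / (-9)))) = -3306871575 / 5696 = -580560.32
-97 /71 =-1.37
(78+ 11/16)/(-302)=-1259/4832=-0.26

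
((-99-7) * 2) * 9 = -1908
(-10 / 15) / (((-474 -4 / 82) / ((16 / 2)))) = 164 / 14577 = 0.01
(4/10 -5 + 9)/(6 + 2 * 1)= 11/20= 0.55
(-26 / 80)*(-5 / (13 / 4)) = 1 / 2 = 0.50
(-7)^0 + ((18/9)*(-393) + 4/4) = -784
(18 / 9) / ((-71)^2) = 2 / 5041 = 0.00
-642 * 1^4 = -642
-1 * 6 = -6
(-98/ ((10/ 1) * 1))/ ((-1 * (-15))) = -49/ 75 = -0.65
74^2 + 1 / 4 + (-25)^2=24405 / 4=6101.25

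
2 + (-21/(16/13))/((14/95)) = -3641/32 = -113.78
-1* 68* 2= -136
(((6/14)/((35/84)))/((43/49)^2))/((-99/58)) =-0.78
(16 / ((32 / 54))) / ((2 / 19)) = 513 / 2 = 256.50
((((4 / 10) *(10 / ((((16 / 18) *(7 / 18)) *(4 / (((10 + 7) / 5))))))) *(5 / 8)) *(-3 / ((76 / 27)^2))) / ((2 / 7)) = -3011499 / 369664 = -8.15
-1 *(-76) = 76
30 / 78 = 5 / 13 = 0.38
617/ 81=7.62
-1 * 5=-5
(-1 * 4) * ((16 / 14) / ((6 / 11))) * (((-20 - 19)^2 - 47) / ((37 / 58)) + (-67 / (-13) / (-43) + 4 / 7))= -58888821200 / 3040401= -19368.77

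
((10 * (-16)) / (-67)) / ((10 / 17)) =272 / 67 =4.06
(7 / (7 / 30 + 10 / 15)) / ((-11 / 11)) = -70 / 9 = -7.78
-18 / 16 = -9 / 8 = -1.12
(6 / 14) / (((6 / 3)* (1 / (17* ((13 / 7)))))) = 663 / 98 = 6.77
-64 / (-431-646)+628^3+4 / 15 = 1333719925276 / 5385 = 247673152.33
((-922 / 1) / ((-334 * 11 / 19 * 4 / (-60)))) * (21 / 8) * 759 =-190376865 / 1336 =-142497.65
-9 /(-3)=3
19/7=2.71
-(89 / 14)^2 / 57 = -7921 / 11172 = -0.71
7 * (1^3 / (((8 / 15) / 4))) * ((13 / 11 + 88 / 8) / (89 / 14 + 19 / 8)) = 131320 / 1793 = 73.24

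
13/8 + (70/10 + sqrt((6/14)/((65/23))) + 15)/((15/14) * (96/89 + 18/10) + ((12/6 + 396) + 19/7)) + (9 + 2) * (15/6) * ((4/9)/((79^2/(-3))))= 178 * sqrt(31395)/32703645 + 14013910115/8373474808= 1.67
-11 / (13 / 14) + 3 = -115 / 13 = -8.85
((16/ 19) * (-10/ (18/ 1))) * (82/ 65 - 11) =3376/ 741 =4.56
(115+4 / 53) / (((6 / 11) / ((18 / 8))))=474.69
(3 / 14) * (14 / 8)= 3 / 8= 0.38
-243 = -243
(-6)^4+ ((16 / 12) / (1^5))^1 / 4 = 3889 / 3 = 1296.33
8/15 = 0.53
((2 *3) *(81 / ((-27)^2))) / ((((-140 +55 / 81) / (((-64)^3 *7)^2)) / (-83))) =15092034041806848 / 11285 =1337353481772.87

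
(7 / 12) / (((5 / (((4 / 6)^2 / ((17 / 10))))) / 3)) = 14 / 153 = 0.09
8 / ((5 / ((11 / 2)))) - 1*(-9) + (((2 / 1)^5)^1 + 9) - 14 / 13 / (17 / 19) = 63644 / 1105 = 57.60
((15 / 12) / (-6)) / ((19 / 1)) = -5 / 456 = -0.01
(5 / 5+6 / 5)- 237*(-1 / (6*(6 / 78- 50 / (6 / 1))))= -8321 / 3220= -2.58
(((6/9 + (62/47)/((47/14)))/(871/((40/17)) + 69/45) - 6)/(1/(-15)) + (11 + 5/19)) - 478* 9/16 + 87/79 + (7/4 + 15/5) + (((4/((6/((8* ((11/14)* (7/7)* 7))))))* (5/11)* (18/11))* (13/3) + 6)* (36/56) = -22993156976677/236635519912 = -97.17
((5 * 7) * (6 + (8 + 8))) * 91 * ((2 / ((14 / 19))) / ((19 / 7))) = 70070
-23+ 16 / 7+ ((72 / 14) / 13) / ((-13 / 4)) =-24649 / 1183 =-20.84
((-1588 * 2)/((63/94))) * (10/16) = -2961.75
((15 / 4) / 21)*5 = 25 / 28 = 0.89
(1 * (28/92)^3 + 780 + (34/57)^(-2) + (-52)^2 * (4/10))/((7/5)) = 131117139471/98455364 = 1331.74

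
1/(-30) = -1/30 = -0.03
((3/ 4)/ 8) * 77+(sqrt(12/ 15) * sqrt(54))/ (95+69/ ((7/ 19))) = 21 * sqrt(30)/ 4940+231/ 32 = 7.24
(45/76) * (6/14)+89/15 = 49373/7980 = 6.19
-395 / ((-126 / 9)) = 28.21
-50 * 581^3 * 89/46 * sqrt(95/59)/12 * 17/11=-7418350243325 * sqrt(5605)/179124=-3100568735.10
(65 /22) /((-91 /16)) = -40 /77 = -0.52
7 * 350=2450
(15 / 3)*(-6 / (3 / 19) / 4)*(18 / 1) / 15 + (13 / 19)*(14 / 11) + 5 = -10686 / 209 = -51.13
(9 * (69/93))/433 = 207/13423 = 0.02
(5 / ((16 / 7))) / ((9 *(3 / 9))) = 35 / 48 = 0.73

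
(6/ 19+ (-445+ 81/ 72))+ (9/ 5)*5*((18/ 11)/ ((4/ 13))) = -661603/ 1672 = -395.70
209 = 209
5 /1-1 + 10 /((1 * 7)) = 38 /7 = 5.43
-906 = -906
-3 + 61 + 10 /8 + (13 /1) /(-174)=20593 /348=59.18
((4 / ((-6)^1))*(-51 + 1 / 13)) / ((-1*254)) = -662 / 4953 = -0.13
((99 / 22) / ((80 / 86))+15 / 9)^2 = 2436721 / 57600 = 42.30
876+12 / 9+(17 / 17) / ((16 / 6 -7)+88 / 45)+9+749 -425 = 388382 / 321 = 1209.91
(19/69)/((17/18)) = 114/391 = 0.29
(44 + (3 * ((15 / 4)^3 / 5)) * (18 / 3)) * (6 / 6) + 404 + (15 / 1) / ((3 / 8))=21691 / 32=677.84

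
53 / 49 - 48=-2299 / 49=-46.92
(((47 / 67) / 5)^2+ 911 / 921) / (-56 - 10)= -4739612 / 310077675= -0.02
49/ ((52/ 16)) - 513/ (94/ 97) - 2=-630913/ 1222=-516.30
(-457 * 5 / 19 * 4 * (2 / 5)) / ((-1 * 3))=3656 / 57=64.14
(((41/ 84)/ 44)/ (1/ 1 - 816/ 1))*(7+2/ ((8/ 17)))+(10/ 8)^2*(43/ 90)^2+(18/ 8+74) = 76.61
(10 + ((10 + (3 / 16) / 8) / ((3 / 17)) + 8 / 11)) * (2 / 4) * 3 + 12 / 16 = 287345 / 2816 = 102.04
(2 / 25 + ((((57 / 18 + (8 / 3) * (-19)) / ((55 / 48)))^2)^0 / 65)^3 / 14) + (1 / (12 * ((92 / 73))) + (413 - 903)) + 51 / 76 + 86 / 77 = -216487074360317 / 443561118000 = -488.07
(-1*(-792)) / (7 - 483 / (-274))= 217008 / 2401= 90.38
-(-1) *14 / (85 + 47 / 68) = 952 / 5827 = 0.16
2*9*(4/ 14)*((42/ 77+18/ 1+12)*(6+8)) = 24192/ 11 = 2199.27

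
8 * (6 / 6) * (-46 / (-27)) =368 / 27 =13.63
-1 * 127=-127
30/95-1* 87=-1647/19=-86.68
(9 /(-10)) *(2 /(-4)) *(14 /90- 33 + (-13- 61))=-1202 /25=-48.08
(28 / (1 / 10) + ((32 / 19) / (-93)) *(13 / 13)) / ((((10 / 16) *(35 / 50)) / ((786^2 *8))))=13040681791488 / 4123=3162910936.57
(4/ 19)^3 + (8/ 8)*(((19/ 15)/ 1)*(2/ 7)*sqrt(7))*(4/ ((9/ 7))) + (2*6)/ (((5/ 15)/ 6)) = 152*sqrt(7)/ 135 + 1481608/ 6859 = 218.99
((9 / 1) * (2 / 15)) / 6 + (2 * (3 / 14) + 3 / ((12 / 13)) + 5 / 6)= 4.71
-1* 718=-718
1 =1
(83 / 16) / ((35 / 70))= 83 / 8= 10.38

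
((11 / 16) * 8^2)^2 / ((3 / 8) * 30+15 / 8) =15488 / 105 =147.50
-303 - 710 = -1013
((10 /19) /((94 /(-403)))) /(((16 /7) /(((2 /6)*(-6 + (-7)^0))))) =70525 /42864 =1.65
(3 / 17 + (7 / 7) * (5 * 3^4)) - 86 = 5426 / 17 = 319.18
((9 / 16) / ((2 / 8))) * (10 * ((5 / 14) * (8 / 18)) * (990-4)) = 24650 / 7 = 3521.43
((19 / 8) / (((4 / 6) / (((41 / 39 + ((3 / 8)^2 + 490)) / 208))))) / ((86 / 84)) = 489179985 / 59531264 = 8.22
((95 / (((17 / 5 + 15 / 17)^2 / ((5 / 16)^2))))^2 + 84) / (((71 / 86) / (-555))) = -2313382091133485029785 / 40842641117544448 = -56641.34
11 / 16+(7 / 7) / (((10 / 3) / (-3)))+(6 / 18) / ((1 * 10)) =-43 / 240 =-0.18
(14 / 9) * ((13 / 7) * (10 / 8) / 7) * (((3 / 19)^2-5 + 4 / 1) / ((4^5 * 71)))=-715 / 103344192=-0.00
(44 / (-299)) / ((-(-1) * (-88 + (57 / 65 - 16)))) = 220 / 154169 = 0.00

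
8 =8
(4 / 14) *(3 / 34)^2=9 / 4046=0.00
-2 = -2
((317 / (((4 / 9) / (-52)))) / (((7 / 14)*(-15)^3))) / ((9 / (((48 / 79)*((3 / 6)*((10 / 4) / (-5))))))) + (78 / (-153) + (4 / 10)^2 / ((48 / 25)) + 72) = 430312801 / 6043500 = 71.20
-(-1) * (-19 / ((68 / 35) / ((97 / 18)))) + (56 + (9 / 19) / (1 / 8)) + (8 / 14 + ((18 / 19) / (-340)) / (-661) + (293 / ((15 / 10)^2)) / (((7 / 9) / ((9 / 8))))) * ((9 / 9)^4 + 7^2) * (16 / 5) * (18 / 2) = 29275611652447 / 107605512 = 272064.24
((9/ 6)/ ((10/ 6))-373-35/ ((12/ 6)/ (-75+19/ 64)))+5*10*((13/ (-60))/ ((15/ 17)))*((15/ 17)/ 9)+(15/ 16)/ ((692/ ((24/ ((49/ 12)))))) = 136816021549/ 146482560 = 934.01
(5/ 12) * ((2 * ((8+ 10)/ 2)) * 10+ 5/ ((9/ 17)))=8525/ 108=78.94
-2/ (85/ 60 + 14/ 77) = -264/ 211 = -1.25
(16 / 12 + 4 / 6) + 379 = 381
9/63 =0.14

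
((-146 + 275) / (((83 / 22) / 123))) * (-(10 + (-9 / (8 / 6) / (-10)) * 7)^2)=-60550550577 / 66400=-911905.88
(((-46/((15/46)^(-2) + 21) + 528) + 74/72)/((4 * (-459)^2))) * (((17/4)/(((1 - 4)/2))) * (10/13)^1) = -649571225/476127361008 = -0.00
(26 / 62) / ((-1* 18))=-13 / 558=-0.02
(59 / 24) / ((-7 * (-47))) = 59 / 7896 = 0.01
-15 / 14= -1.07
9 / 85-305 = -25916 / 85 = -304.89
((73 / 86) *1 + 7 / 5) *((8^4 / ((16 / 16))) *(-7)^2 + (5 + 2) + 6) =194093339 / 430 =451379.86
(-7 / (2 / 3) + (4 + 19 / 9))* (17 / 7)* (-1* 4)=2686 / 63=42.63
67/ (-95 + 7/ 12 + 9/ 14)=-5628/ 7877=-0.71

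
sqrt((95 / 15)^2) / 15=19 / 45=0.42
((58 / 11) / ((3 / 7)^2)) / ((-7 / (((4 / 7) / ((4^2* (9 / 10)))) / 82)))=-145 / 73062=-0.00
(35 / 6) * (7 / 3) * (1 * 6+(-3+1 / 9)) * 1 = 3430 / 81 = 42.35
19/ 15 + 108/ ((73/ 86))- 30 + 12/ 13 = 1415281/ 14235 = 99.42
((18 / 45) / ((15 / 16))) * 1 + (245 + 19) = 264.43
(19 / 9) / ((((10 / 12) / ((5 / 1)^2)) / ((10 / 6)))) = 950 / 9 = 105.56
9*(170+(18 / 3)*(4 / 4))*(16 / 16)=1584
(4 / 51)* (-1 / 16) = -1 / 204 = -0.00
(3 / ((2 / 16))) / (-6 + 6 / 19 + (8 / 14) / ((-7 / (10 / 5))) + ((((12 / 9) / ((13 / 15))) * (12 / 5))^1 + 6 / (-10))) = -1452360 / 166729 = -8.71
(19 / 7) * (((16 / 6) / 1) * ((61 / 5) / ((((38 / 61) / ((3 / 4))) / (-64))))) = -238144 / 35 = -6804.11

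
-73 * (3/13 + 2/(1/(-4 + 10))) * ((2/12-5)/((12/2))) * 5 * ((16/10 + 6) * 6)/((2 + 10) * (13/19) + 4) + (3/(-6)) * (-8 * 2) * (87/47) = 13444.70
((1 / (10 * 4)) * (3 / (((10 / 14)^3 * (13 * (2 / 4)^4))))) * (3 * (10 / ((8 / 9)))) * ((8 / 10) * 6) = 333396 / 8125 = 41.03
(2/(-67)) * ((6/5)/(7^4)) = -12/804335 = -0.00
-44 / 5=-8.80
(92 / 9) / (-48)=-23 / 108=-0.21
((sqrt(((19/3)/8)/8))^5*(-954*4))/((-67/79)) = 13.86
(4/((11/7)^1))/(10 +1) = 0.23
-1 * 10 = -10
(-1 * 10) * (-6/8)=15/2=7.50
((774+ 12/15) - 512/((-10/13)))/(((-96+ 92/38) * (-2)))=68419/8890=7.70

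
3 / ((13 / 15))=3.46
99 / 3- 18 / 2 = 24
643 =643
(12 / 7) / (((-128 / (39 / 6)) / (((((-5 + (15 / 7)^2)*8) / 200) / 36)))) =13 / 329280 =0.00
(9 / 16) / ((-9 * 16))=-1 / 256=-0.00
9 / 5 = 1.80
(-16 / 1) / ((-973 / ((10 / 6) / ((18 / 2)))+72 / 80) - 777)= 160 / 60303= 0.00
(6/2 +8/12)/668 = 11/2004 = 0.01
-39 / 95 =-0.41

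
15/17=0.88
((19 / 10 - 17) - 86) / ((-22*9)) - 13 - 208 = -220.49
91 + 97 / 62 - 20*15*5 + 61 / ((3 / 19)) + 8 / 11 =-1020.37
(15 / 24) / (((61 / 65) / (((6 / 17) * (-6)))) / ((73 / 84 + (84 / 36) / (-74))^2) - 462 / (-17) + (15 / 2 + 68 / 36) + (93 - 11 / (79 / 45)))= 26616455444475 / 5223968745280972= 0.01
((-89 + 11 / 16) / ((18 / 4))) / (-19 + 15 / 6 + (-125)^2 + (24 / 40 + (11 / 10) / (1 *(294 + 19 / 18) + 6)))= -4253915 / 3383429308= -0.00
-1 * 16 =-16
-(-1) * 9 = 9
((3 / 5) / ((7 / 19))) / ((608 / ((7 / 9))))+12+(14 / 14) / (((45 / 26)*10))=86831 / 7200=12.06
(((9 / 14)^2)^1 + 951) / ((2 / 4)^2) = 186477 / 49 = 3805.65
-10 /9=-1.11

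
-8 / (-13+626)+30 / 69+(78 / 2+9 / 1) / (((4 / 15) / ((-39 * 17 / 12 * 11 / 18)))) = -171361453 / 28198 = -6077.08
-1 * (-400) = 400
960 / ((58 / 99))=47520 / 29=1638.62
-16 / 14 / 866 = -4 / 3031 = -0.00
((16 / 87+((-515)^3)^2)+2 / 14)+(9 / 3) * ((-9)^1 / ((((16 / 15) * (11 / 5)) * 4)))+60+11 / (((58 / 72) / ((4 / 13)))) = 103986432347821366621259 / 5573568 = 18657067133265686.65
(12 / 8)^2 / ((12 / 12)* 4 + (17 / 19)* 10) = 57 / 328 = 0.17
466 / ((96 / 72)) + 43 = 785 / 2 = 392.50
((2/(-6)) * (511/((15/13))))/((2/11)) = -73073/90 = -811.92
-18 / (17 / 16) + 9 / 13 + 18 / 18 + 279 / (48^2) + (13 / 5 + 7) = -1563697 / 282880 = -5.53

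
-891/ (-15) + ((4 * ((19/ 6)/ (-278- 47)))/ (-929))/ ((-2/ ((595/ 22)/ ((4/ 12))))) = 78908857/ 1328470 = 59.40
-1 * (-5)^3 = 125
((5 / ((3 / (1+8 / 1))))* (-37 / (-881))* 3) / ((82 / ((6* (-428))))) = -2137860 / 36121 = -59.19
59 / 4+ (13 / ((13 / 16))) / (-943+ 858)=4951 / 340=14.56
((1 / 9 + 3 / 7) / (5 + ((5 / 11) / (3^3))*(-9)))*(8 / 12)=187 / 2520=0.07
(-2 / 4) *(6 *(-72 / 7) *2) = 432 / 7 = 61.71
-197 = -197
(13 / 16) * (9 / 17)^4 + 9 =12112317 / 1336336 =9.06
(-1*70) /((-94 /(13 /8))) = 455 /376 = 1.21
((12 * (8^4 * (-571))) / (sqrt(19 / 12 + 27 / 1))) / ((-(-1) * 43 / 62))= -3480158208 * sqrt(21) / 2107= -7569097.49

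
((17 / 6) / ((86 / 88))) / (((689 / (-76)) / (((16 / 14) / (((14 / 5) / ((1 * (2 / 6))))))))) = -568480 / 13065507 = -0.04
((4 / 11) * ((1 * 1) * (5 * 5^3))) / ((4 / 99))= 5625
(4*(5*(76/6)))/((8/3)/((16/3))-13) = -304/15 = -20.27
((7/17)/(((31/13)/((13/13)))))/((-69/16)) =-1456/36363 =-0.04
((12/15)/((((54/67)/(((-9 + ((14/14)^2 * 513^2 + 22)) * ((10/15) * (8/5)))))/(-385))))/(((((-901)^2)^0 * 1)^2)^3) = -43448190016/405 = -107279481.52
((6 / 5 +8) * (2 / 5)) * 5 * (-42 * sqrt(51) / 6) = -644 * sqrt(51) / 5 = -919.82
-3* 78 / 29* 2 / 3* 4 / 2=-312 / 29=-10.76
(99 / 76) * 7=693 / 76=9.12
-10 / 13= -0.77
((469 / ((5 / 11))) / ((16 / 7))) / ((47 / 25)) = 180565 / 752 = 240.11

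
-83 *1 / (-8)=83 / 8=10.38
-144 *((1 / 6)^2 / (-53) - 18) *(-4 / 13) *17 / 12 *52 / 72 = -1167730 / 1431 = -816.02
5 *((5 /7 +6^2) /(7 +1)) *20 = 6425 /14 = 458.93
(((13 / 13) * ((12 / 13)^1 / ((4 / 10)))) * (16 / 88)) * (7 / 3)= 140 / 143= 0.98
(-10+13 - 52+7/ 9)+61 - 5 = 7.78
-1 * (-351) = 351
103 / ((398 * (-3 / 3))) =-103 / 398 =-0.26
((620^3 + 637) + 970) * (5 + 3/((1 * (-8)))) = 8818195459/8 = 1102274432.38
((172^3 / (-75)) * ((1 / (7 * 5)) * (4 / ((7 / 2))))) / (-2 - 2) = 553.84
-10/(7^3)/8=-5/1372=-0.00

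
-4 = -4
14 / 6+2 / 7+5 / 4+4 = 661 / 84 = 7.87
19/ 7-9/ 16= 241/ 112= 2.15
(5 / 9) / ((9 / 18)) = 10 / 9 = 1.11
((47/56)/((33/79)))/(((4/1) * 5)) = 3713/36960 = 0.10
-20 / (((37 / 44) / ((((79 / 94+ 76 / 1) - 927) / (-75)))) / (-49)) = 68918696 / 5217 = 13210.41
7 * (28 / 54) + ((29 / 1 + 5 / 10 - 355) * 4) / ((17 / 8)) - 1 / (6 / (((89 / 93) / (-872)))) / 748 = -609.08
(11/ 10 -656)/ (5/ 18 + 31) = -58941/ 2815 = -20.94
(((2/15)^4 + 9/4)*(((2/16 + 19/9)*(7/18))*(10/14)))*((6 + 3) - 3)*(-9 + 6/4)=-62.90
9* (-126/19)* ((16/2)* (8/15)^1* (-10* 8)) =387072/19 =20372.21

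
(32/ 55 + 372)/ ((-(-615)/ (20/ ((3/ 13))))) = 52.50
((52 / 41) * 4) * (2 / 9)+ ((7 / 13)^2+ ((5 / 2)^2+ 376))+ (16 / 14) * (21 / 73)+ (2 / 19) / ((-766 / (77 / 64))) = 814132107872035 / 2120158257984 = 384.00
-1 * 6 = -6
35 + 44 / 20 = 186 / 5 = 37.20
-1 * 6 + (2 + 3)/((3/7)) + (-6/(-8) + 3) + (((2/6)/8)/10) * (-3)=2257/240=9.40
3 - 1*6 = -3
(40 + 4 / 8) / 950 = 81 / 1900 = 0.04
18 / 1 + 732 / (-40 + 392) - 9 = 975 / 88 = 11.08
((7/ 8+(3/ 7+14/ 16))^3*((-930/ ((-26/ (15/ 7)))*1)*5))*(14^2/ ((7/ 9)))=71243661375/ 71344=998593.59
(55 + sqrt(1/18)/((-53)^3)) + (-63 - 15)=-23 - sqrt(2)/893262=-23.00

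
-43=-43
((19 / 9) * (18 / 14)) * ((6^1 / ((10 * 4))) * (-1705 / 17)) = -19437 / 476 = -40.83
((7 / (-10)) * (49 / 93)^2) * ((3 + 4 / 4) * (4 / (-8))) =16807 / 43245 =0.39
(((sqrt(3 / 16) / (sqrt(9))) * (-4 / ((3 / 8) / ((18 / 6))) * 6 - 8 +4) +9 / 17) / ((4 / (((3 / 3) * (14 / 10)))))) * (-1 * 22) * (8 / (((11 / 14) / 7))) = -24696 / 85 +134456 * sqrt(3) / 15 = 15235.10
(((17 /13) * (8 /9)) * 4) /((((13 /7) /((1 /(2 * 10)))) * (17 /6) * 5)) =112 /12675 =0.01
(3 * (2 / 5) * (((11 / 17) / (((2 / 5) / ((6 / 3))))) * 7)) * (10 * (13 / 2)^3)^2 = 27874821975 / 136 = 204961926.29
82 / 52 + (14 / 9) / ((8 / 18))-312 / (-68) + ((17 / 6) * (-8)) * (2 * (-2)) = 66520 / 663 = 100.33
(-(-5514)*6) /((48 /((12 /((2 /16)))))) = 66168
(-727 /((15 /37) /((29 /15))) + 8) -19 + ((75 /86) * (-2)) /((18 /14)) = -33662603 /9675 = -3479.34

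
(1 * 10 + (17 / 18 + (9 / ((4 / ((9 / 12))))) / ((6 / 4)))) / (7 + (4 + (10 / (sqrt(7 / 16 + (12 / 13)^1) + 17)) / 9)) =4345 * sqrt(3679) / 593406109 + 5177876539 / 4747248872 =1.09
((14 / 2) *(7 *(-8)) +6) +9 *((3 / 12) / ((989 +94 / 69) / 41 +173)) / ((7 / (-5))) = -6028310921 / 15617056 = -386.01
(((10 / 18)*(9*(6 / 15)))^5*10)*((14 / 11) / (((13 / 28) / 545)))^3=3120309592494080000 / 2924207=1067061802565.30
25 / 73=0.34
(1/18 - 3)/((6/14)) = -371/54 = -6.87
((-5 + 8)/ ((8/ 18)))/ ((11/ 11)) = 27/ 4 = 6.75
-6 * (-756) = 4536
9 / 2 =4.50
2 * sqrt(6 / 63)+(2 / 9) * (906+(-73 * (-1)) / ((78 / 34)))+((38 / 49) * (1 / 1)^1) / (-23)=208.99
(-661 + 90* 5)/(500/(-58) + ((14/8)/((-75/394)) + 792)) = -917850/3367709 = -0.27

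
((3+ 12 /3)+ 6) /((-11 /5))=-5.91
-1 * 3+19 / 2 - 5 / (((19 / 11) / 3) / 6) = -1733 / 38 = -45.61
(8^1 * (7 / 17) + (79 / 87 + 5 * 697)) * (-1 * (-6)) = 10321060 / 493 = 20935.21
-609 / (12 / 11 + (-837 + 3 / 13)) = 29029 / 39834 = 0.73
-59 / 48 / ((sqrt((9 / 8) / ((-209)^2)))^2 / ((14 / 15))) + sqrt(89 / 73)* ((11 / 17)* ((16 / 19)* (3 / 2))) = -18040253 / 405 + 264* sqrt(6497) / 23579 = -44542.93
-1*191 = -191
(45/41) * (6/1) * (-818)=-220860/41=-5386.83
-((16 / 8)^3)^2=-64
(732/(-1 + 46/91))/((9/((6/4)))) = -11102/45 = -246.71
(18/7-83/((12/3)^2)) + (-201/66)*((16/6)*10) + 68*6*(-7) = -10865605/3696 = -2939.83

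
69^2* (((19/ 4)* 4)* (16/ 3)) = 482448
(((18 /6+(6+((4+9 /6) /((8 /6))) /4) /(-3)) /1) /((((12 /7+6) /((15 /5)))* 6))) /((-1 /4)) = -49 /288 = -0.17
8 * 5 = 40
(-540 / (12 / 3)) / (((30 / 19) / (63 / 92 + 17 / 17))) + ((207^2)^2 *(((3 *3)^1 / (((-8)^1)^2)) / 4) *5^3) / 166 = 47507311431315 / 977408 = 48605404.74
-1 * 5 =-5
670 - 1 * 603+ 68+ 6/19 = 2571/19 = 135.32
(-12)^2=144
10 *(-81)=-810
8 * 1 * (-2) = -16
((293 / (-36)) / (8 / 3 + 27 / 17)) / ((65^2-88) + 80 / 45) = -14943 / 32332132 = -0.00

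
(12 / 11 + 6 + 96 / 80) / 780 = 38 / 3575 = 0.01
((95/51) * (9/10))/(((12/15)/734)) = 104595/68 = 1538.16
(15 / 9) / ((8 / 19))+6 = 239 / 24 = 9.96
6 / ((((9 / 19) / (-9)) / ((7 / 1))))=-798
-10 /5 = -2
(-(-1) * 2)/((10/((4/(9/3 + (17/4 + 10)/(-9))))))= 48/85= 0.56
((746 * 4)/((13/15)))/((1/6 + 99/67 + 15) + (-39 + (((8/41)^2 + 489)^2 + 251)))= 0.01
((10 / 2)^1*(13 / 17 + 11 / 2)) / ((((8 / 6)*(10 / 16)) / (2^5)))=20448 / 17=1202.82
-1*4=-4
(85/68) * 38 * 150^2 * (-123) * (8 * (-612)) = 643609800000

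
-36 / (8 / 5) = -22.50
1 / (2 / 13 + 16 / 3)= 39 / 214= 0.18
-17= -17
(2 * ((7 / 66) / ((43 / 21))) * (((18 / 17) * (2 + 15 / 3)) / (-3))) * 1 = -2058 / 8041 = -0.26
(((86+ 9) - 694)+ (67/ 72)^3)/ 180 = -223274789/ 67184640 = -3.32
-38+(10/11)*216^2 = 466142/11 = 42376.55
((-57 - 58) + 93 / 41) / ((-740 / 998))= 1153189 / 7585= 152.04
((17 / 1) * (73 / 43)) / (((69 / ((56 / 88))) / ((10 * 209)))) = 1650530 / 2967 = 556.30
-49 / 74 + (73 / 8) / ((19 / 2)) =839 / 2812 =0.30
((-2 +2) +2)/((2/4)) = 4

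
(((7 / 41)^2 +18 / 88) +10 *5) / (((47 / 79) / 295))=24908.43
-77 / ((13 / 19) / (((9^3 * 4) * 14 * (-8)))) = 36754161.23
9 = 9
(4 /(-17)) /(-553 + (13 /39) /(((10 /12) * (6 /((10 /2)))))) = 6 /14093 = 0.00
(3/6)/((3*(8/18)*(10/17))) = 51/80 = 0.64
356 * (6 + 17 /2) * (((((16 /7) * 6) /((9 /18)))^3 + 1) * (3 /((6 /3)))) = 54806742633 /343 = 159786421.67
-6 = -6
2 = 2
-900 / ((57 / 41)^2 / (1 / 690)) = -16810 / 24909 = -0.67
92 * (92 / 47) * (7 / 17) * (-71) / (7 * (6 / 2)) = -600944 / 2397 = -250.71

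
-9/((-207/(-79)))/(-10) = 79/230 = 0.34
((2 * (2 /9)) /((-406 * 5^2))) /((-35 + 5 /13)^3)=2197 /2081067187500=0.00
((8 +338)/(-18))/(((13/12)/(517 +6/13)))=-4655084/507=-9181.63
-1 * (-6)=6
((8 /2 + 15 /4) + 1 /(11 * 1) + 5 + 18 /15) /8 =3089 /1760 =1.76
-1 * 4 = -4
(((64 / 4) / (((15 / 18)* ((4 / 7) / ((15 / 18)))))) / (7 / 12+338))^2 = 0.01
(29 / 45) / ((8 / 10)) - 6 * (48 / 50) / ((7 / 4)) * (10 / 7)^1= -34367 / 8820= -3.90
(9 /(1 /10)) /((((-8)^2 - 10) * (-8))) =-5 /24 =-0.21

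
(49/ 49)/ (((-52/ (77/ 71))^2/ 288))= 106722/ 851929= 0.13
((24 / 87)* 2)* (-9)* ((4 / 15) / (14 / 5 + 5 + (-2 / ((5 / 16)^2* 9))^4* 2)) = -98415000000 / 4565455510063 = -0.02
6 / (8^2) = 3 / 32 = 0.09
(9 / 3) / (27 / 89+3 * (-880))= -89 / 78311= -0.00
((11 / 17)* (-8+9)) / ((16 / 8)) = 11 / 34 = 0.32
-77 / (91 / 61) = -51.62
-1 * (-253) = 253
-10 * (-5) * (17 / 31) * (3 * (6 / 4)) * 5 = 19125 / 31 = 616.94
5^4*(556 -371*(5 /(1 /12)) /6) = -1971250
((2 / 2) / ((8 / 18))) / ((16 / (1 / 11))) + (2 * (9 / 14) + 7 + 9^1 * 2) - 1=124671 / 4928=25.30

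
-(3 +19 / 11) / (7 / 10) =-520 / 77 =-6.75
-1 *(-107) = 107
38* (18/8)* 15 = 1282.50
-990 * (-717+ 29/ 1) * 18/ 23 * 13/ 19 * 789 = 125752461120/ 437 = 287763068.92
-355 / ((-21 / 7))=355 / 3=118.33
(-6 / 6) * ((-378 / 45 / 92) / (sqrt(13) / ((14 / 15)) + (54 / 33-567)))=-15642858 / 96857273285-5929 * sqrt(13) / 19371454657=-0.00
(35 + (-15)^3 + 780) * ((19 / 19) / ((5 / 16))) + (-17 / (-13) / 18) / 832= -1594884079 / 194688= -8192.00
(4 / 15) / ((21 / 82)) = 328 / 315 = 1.04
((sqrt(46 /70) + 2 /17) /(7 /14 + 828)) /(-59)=-2 * sqrt(805) /3421705 - 4 /1661971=-0.00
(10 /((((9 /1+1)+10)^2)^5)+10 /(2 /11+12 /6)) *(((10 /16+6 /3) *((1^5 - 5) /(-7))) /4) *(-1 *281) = -3956480000000843 /8192000000000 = -482.97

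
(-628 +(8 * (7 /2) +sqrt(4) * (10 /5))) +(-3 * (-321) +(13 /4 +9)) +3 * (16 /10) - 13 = 7421 /20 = 371.05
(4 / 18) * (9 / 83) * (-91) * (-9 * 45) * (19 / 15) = 93366 / 83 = 1124.89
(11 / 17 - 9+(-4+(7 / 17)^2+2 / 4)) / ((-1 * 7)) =6753 / 4046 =1.67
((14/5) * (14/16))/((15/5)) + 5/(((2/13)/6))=11749/60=195.82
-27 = -27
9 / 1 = 9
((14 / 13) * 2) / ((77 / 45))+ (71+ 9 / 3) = 10762 / 143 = 75.26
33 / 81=11 / 27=0.41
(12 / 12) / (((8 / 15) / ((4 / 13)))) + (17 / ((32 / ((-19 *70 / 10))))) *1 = -29153 / 416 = -70.08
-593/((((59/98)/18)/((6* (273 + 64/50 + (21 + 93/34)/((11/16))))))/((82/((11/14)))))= -10401860742837984/3034075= -3428346610.69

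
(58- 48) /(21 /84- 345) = -40 /1379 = -0.03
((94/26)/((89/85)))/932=3995/1078324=0.00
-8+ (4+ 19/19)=-3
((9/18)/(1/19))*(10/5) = 19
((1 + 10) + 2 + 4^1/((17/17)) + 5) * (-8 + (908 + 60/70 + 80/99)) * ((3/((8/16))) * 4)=9997664/21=476079.24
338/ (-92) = -169/ 46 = -3.67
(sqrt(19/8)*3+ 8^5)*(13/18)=13*sqrt(38)/24+ 212992/9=23669.12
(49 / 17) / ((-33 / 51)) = -49 / 11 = -4.45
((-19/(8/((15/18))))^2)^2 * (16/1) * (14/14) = 81450625/331776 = 245.50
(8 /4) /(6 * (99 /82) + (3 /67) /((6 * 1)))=10988 /39839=0.28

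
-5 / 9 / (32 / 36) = -5 / 8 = -0.62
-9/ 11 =-0.82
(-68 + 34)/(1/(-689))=23426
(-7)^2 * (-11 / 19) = -539 / 19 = -28.37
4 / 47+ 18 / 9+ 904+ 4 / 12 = 906.42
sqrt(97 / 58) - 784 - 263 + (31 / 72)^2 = -5426687 / 5184 + sqrt(5626) / 58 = -1045.52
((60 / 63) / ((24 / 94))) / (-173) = -235 / 10899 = -0.02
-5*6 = -30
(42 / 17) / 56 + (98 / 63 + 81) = 50551 / 612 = 82.60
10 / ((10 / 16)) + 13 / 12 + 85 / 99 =7105 / 396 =17.94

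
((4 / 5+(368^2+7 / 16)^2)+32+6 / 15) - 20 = 23474916205301 / 1280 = 18339778285.39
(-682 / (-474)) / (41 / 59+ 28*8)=20119 / 3141909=0.01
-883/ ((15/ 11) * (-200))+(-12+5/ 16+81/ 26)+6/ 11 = -4108957/ 858000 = -4.79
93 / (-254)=-93 / 254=-0.37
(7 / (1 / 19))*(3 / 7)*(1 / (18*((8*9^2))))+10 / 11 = 39089 / 42768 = 0.91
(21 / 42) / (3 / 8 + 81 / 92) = 92 / 231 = 0.40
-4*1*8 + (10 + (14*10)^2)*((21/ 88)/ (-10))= -43997/ 88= -499.97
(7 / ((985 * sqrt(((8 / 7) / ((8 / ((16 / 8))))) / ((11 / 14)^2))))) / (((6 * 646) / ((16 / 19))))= 11 * sqrt(14) / 18134835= 0.00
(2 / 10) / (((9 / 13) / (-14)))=-182 / 45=-4.04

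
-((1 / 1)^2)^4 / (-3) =1 / 3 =0.33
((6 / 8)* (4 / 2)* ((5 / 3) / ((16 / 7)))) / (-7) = -5 / 32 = -0.16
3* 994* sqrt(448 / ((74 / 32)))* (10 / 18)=23058.62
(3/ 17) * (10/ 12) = 5/ 34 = 0.15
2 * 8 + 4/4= 17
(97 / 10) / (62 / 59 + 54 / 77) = 440671 / 79600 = 5.54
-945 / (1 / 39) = -36855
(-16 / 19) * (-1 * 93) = 1488 / 19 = 78.32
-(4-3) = -1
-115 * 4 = -460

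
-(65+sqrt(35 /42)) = -65-sqrt(30) /6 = -65.91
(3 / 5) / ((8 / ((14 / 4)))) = 21 / 80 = 0.26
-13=-13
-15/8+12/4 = 9/8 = 1.12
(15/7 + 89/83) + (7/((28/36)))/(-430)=798011/249830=3.19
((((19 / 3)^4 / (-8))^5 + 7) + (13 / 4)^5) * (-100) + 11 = 939749335383273627000344137 / 28563737812992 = 32900082669006.85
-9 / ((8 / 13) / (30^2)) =-26325 / 2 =-13162.50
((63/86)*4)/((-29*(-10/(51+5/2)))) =6741/12470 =0.54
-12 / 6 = -2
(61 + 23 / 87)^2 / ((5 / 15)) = 28408900 / 2523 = 11259.97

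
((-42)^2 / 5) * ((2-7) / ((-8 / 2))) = 441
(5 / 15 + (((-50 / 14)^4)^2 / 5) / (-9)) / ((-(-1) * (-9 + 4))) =30500283722 / 259416045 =117.57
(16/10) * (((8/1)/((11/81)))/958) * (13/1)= 33696/26345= 1.28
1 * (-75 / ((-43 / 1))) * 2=150 / 43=3.49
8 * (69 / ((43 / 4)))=2208 / 43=51.35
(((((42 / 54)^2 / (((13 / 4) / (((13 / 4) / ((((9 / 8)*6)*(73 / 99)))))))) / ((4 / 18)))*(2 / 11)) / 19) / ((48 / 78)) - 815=-61041233 / 74898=-814.99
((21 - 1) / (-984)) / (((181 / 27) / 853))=-38385 / 14842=-2.59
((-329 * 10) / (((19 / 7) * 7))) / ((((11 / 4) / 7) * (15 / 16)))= -294784 / 627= -470.15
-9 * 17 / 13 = -153 / 13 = -11.77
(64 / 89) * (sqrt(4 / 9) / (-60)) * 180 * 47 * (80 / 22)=-240640 / 979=-245.80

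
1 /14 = 0.07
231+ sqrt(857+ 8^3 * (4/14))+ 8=sqrt(49161)/7+ 239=270.67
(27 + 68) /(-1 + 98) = 0.98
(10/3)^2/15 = 0.74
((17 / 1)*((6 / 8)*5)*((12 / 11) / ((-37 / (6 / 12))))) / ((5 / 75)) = -11475 / 814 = -14.10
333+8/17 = 5669/17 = 333.47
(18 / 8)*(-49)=-441 / 4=-110.25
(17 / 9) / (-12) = -17 / 108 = -0.16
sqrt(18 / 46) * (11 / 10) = 33 * sqrt(23) / 230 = 0.69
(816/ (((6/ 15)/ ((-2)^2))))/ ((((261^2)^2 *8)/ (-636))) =-72080/ 515607849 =-0.00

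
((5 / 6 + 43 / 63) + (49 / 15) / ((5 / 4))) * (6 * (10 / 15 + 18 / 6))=143077 / 1575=90.84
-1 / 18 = -0.06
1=1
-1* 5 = -5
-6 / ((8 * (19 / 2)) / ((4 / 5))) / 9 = -2 / 285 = -0.01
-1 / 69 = -0.01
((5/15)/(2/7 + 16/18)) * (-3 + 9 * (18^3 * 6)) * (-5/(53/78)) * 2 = -1315265.55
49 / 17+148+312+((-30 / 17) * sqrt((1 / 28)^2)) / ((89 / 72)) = 4901847 / 10591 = 462.83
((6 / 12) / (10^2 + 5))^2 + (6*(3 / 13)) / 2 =396913 / 573300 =0.69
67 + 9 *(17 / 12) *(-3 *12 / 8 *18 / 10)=-1451 / 40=-36.28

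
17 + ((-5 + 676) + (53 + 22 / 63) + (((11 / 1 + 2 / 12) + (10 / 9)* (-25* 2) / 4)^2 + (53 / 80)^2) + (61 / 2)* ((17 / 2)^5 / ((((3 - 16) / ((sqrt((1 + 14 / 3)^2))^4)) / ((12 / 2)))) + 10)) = -30382164227344661 / 47174400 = -644039229.48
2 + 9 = 11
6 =6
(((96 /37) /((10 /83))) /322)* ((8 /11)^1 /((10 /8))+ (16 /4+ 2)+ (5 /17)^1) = 12806568 /27848975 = 0.46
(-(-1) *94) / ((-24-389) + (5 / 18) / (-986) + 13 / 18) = -556104 / 2439037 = -0.23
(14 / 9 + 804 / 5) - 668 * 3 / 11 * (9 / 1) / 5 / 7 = 400238 / 3465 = 115.51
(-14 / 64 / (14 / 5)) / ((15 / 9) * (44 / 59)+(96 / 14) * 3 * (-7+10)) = -6195 / 4992256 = -0.00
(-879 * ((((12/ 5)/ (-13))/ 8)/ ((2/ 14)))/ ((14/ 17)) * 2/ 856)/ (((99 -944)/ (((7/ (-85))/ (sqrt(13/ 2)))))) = 18459 * sqrt(26)/ 6112054000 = 0.00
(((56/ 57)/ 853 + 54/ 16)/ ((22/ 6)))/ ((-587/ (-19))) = 1313215/ 44062568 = 0.03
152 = 152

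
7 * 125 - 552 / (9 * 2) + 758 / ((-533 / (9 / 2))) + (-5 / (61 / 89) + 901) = 168902300 / 97539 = 1731.64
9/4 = 2.25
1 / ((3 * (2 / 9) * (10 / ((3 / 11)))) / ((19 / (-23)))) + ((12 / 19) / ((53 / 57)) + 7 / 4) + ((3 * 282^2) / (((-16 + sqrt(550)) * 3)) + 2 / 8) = 56906086913 / 13140820 + 66270 * sqrt(22) / 49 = 10674.03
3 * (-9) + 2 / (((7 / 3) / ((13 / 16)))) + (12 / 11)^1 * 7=-18.67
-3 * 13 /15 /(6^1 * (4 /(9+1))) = -13 /12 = -1.08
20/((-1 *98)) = -10/49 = -0.20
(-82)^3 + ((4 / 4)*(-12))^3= -553096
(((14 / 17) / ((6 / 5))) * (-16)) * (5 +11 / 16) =-3185 / 51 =-62.45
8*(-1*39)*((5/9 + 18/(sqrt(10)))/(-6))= 260/9 + 468*sqrt(10)/5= 324.88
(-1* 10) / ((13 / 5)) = -50 / 13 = -3.85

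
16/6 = 8/3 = 2.67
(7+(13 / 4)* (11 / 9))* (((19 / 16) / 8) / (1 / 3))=7505 / 1536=4.89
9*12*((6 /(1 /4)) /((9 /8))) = 2304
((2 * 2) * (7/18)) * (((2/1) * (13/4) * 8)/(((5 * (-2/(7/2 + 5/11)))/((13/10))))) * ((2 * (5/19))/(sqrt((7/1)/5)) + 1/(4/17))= -195.23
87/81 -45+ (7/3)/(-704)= -835007/19008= -43.93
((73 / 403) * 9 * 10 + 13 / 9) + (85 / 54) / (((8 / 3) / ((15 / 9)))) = 3260987 / 174096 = 18.73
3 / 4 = 0.75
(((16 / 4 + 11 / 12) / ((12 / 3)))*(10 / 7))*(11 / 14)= 1.38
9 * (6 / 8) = 27 / 4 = 6.75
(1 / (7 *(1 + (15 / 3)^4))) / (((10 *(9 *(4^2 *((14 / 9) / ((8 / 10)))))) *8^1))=1 / 98156800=0.00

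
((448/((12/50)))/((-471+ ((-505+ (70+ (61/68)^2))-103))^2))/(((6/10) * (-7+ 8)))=3421020160/1117710770967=0.00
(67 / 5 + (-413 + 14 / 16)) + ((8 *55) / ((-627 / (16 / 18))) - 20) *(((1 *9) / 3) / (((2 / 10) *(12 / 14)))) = -15587837 / 20520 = -759.64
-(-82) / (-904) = -41 / 452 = -0.09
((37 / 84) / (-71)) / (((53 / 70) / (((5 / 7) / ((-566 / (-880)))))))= -203500 / 22363509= -0.01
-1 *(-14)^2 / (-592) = 49 / 148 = 0.33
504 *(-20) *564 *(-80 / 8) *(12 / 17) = 682214400 / 17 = 40130258.82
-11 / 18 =-0.61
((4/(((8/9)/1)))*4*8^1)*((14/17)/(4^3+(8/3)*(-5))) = 756/323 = 2.34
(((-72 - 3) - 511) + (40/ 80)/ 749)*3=-2633481/ 1498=-1758.00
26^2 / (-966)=-0.70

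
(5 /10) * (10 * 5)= 25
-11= -11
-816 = -816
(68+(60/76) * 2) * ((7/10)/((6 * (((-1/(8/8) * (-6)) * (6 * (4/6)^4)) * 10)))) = 0.11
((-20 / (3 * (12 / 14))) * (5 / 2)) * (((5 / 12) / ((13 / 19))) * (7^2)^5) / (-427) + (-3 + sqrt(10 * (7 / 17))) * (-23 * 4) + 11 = 670903296203 / 85644 -92 * sqrt(1190) / 17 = 7833442.01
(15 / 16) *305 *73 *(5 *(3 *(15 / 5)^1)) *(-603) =-9062411625 / 16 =-566400726.56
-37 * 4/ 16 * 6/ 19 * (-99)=10989/ 38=289.18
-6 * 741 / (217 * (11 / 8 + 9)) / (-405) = 0.00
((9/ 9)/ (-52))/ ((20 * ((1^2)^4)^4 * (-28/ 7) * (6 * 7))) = 1/ 174720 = 0.00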